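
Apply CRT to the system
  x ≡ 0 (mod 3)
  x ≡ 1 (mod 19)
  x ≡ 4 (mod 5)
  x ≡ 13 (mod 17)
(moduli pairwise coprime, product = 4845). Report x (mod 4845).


Product of moduli M = 3 · 19 · 5 · 17 = 4845.
Merge one congruence at a time:
  Start: x ≡ 0 (mod 3).
  Combine with x ≡ 1 (mod 19); new modulus lcm = 57.
    Write x = 0 + 3·t and substitute into x ≡ 1 (mod 19): 3·t ≡ 1 − 0 = 1 (mod 19).
    The inverse of 3 mod 19 is 13 (since 3·13 = 39 = 2·19 + 1), so t ≡ 13·1 = 13 ≡ 13 (mod 19).
    Then x = 0 + 3·13 = 39, valid modulo lcm(3, 19) = 57: x ≡ 39 (mod 57).
  Combine with x ≡ 4 (mod 5); new modulus lcm = 285.
    Write x = 39 + 57·t and substitute into x ≡ 4 (mod 5): 57·t ≡ 4 − 39 = -35 (mod 5).
    Reduce coefficients mod 5: 2·t ≡ 0 (mod 5).
    The inverse of 2 mod 5 is 3 (since 2·3 = 6 = 1·5 + 1), so t ≡ 3·0 = 0 ≡ 0 (mod 5).
    Then x = 39 + 57·0 = 39, valid modulo lcm(57, 5) = 285: x ≡ 39 (mod 285).
  Combine with x ≡ 13 (mod 17); new modulus lcm = 4845.
    Write x = 39 + 285·t and substitute into x ≡ 13 (mod 17): 285·t ≡ 13 − 39 = -26 (mod 17).
    Reduce coefficients mod 17: 13·t ≡ 8 (mod 17).
    The inverse of 13 mod 17 is 4 (since 13·4 = 52 = 3·17 + 1), so t ≡ 4·8 = 32 ≡ 15 (mod 17).
    Then x = 39 + 285·15 = 4314, valid modulo lcm(285, 17) = 4845: x ≡ 4314 (mod 4845).
Verify against each original: 4314 mod 3 = 0, 4314 mod 19 = 1, 4314 mod 5 = 4, 4314 mod 17 = 13.

x ≡ 4314 (mod 4845).


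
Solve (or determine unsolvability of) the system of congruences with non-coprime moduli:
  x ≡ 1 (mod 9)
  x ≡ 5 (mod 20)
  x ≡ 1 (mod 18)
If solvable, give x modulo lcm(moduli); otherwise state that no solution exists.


Moduli 9, 20, 18 are not pairwise coprime, so CRT works modulo lcm(m_i) when all pairwise compatibility conditions hold.
Pairwise compatibility: gcd(m_i, m_j) must divide a_i - a_j for every pair.
Merge one congruence at a time:
  Start: x ≡ 1 (mod 9).
  Combine with x ≡ 5 (mod 20): gcd(9, 20) = 1; 5 - 1 = 4, which IS divisible by 1, so compatible.
    Write x = 1 + 9·t and substitute into x ≡ 5 (mod 20): 9·t ≡ 5 − 1 = 4 (mod 20).
    The inverse of 9 mod 20 is 9 (since 9·9 = 81 = 4·20 + 1), so t ≡ 9·4 = 36 ≡ 16 (mod 20).
    Then x = 1 + 9·16 = 145, valid modulo lcm(9, 20) = 180: x ≡ 145 (mod 180).
  Combine with x ≡ 1 (mod 18): gcd(180, 18) = 18; 1 - 145 = -144, which IS divisible by 18, so compatible.
    Write x = 145 + 180·t and substitute into x ≡ 1 (mod 18): 180·t ≡ 1 − 145 = -144 (mod 18).
    Divide the congruence (and modulus) by g = 18: 10·t ≡ -8 (mod 1).
    Modulo 1 every t works; take t = 0.
    Then x = 145 + 180·0 = 145, valid modulo lcm(180, 18) = 180: x ≡ 145 (mod 180).
Verify: 145 mod 9 = 1, 145 mod 20 = 5, 145 mod 18 = 1.

x ≡ 145 (mod 180).


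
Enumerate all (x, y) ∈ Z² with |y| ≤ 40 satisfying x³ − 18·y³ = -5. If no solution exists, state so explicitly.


The equation is x³ - 18y³ = -5. For fixed y, x³ = 18·y³ − 5, so a solution requires the RHS to be a perfect cube.
Strategy: iterate y from -40 to 40, compute RHS = 18·y³ − 5, and check whether it is a (positive or negative) perfect cube.
Check small values of y:
  y = 0: RHS = -5 is not a perfect cube.
  y = 1: RHS = 13 is not a perfect cube.
  y = -1: RHS = -23 is not a perfect cube.
  y = 2: RHS = 139 is not a perfect cube.
  y = -2: RHS = -149 is not a perfect cube.
  y = 3: RHS = 481 is not a perfect cube.
  y = -3: RHS = -491 is not a perfect cube.
Continuing the search up to |y| = 40 finds no solutions either.
No (x, y) in the scanned range satisfies the equation.

No integer solutions with |y| ≤ 40.


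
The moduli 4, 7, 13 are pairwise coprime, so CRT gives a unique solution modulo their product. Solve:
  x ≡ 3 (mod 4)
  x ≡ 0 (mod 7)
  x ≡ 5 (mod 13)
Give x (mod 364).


Moduli 4, 7, 13 are pairwise coprime; by CRT there is a unique solution modulo M = 4 · 7 · 13 = 364.
Solve pairwise, accumulating the modulus:
  Start with x ≡ 3 (mod 4).
  Combine with x ≡ 0 (mod 7): since gcd(4, 7) = 1, we get a unique residue mod 28.
    Write x = 3 + 4·t and substitute into x ≡ 0 (mod 7): 4·t ≡ 0 − 3 = -3 (mod 7).
    Reduce coefficients mod 7: 4·t ≡ 4 (mod 7).
    The inverse of 4 mod 7 is 2 (since 4·2 = 8 = 1·7 + 1), so t ≡ 2·4 = 8 ≡ 1 (mod 7).
    Then x = 3 + 4·1 = 7, valid modulo lcm(4, 7) = 28: x ≡ 7 (mod 28).
  Combine with x ≡ 5 (mod 13): since gcd(28, 13) = 1, we get a unique residue mod 364.
    Write x = 7 + 28·t and substitute into x ≡ 5 (mod 13): 28·t ≡ 5 − 7 = -2 (mod 13).
    Reduce coefficients mod 13: 2·t ≡ 11 (mod 13).
    The inverse of 2 mod 13 is 7 (since 2·7 = 14 = 1·13 + 1), so t ≡ 7·11 = 77 ≡ 12 (mod 13).
    Then x = 7 + 28·12 = 343, valid modulo lcm(28, 13) = 364: x ≡ 343 (mod 364).
Verify: 343 mod 4 = 3 ✓, 343 mod 7 = 0 ✓, 343 mod 13 = 5 ✓.

x ≡ 343 (mod 364).


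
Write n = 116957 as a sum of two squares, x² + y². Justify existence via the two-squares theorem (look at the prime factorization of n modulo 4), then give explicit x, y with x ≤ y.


Step 1: Factor n = 116957 = 29 · 37 · 109.
Step 2: Check the mod-4 condition on each prime factor: 29 ≡ 1 (mod 4), exponent 1; 37 ≡ 1 (mod 4), exponent 1; 109 ≡ 1 (mod 4), exponent 1.
All primes ≡ 3 (mod 4) appear to even exponent (or don't appear), so by the two-squares theorem n IS expressible as a sum of two squares.
Step 3: Build a representation. Here n = 29 · 37 · 109 is a product of primes ≡ 1 (mod 4). Each prime p ≡ 1 (mod 4) is itself a sum of two squares; find a² by testing p − a² for a perfect square:
  29: 29 − 1² = 28, 29 − 2² = 25 = 5² ⇒ 29 = 2² + 5².
  37: 37 − 1² = 36 = 6² ⇒ 37 = 1² + 6².
  109: 109 − 1² = 108, 109 − 2² = 105, 109 − 3² = 100 = 10² ⇒ 109 = 3² + 10².
  Combine using the Brahmagupta–Fibonacci identity (a² + b²)(c² + d²) = (ac − bd)² + (ad + bc)² = (ac + bd)² + (ad − bc)²:
  29 · 37 = 1073: from (2² + 5²)(1² + 6²), take (2·1 − 5·6, 2·6 + 5·1) = (2 − 30, 12 + 5) = (-28, 17); dropping signs (only squares matter) gives (28, 17); check 28² + 17² = 784 + 289 = 1073 ✓.
  1073 · 109 = 116957: from (28² + 17²)(3² + 10²), take (28·3 − 17·10, 28·10 + 17·3) = (84 − 170, 280 + 51) = (-86, 331); dropping signs (only squares matter) gives (86, 331); check 86² + 331² = 7396 + 109561 = 116957 ✓.
Step 4: Order so x ≤ y and verify: 86² + 331² = 7396 + 109561 = 116957 = n. ✓

n = 116957 = 86² + 331² (one valid representation with x ≤ y).


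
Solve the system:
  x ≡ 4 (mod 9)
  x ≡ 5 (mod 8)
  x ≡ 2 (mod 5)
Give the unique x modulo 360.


Moduli 9, 8, 5 are pairwise coprime; by CRT there is a unique solution modulo M = 9 · 8 · 5 = 360.
Solve pairwise, accumulating the modulus:
  Start with x ≡ 4 (mod 9).
  Combine with x ≡ 5 (mod 8): since gcd(9, 8) = 1, we get a unique residue mod 72.
    Write x = 4 + 9·t and substitute into x ≡ 5 (mod 8): 9·t ≡ 5 − 4 = 1 (mod 8).
    Reduce coefficients mod 8: 1·t ≡ 1 (mod 8).
    So t ≡ 1 (mod 8).
    Then x = 4 + 9·1 = 13, valid modulo lcm(9, 8) = 72: x ≡ 13 (mod 72).
  Combine with x ≡ 2 (mod 5): since gcd(72, 5) = 1, we get a unique residue mod 360.
    Write x = 13 + 72·t and substitute into x ≡ 2 (mod 5): 72·t ≡ 2 − 13 = -11 (mod 5).
    Reduce coefficients mod 5: 2·t ≡ 4 (mod 5).
    The inverse of 2 mod 5 is 3 (since 2·3 = 6 = 1·5 + 1), so t ≡ 3·4 = 12 ≡ 2 (mod 5).
    Then x = 13 + 72·2 = 157, valid modulo lcm(72, 5) = 360: x ≡ 157 (mod 360).
Verify: 157 mod 9 = 4 ✓, 157 mod 8 = 5 ✓, 157 mod 5 = 2 ✓.

x ≡ 157 (mod 360).


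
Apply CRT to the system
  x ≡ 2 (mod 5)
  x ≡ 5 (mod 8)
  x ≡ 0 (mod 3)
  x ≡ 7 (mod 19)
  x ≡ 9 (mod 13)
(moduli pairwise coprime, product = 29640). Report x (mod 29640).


Product of moduli M = 5 · 8 · 3 · 19 · 13 = 29640.
Merge one congruence at a time:
  Start: x ≡ 2 (mod 5).
  Combine with x ≡ 5 (mod 8); new modulus lcm = 40.
    Write x = 2 + 5·t and substitute into x ≡ 5 (mod 8): 5·t ≡ 5 − 2 = 3 (mod 8).
    The inverse of 5 mod 8 is 5 (since 5·5 = 25 = 3·8 + 1), so t ≡ 5·3 = 15 ≡ 7 (mod 8).
    Then x = 2 + 5·7 = 37, valid modulo lcm(5, 8) = 40: x ≡ 37 (mod 40).
  Combine with x ≡ 0 (mod 3); new modulus lcm = 120.
    Write x = 37 + 40·t and substitute into x ≡ 0 (mod 3): 40·t ≡ 0 − 37 = -37 (mod 3).
    Reduce coefficients mod 3: 1·t ≡ 2 (mod 3).
    So t ≡ 2 (mod 3).
    Then x = 37 + 40·2 = 117, valid modulo lcm(40, 3) = 120: x ≡ 117 (mod 120).
  Combine with x ≡ 7 (mod 19); new modulus lcm = 2280.
    Write x = 117 + 120·t and substitute into x ≡ 7 (mod 19): 120·t ≡ 7 − 117 = -110 (mod 19).
    Reduce coefficients mod 19: 6·t ≡ 4 (mod 19).
    The inverse of 6 mod 19 is 16 (since 6·16 = 96 = 5·19 + 1), so t ≡ 16·4 = 64 ≡ 7 (mod 19).
    Then x = 117 + 120·7 = 957, valid modulo lcm(120, 19) = 2280: x ≡ 957 (mod 2280).
  Combine with x ≡ 9 (mod 13); new modulus lcm = 29640.
    Write x = 957 + 2280·t and substitute into x ≡ 9 (mod 13): 2280·t ≡ 9 − 957 = -948 (mod 13).
    Reduce coefficients mod 13: 5·t ≡ 1 (mod 13).
    The inverse of 5 mod 13 is 8 (since 5·8 = 40 = 3·13 + 1), so t ≡ 8·1 = 8 ≡ 8 (mod 13).
    Then x = 957 + 2280·8 = 19197, valid modulo lcm(2280, 13) = 29640: x ≡ 19197 (mod 29640).
Verify against each original: 19197 mod 5 = 2, 19197 mod 8 = 5, 19197 mod 3 = 0, 19197 mod 19 = 7, 19197 mod 13 = 9.

x ≡ 19197 (mod 29640).


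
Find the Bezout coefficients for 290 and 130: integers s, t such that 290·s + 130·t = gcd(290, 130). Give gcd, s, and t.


Euclidean algorithm on (290, 130) — divide until remainder is 0:
  290 = 2 · 130 + 30
  130 = 4 · 30 + 10
  30 = 3 · 10 + 0
gcd(290, 130) = 10.
Track Bezout coefficients alongside the remainders: start with r₀ = 290 = a·1 + b·0 (s = 1, t = 0) and r₁ = 130 = a·0 + b·1 (s = 0, t = 1); each new remainder r_{k+1} = r_{k-1} − q_k·r_k inherits s_{k+1} = s_{k-1} − q_k·s_k, t_{k+1} = t_{k-1} − q_k·t_k, so r_k = a·s_k + b·t_k at every step:
  q = 2: r = 30, s = 1 − 2·0 = 1, t = 0 − 2·1 = -2  (check: 290·1 + 130·(-2) = 30)
  q = 4: r = 10, s = 0 − 4·1 = -4, t = 1 − 4·(-2) = 9  (check: 290·(-4) + 130·9 = 10)
The row with r = 10 (the gcd) gives the Bezout coefficients s = -4, t = 9.
Result: 290 · (-4) + 130 · (9) = 10.

gcd(290, 130) = 10; s = -4, t = 9 (check: 290·(-4) + 130·9 = 10).


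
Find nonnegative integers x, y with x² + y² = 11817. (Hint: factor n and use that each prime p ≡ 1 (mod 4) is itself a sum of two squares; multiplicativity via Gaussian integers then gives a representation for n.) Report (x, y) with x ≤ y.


Step 1: Factor n = 11817 = 3^2 · 13 · 101.
Step 2: Check the mod-4 condition on each prime factor: 3 ≡ 3 (mod 4), exponent 2 (must be even); 13 ≡ 1 (mod 4), exponent 1; 101 ≡ 1 (mod 4), exponent 1.
All primes ≡ 3 (mod 4) appear to even exponent (or don't appear), so by the two-squares theorem n IS expressible as a sum of two squares.
Step 3: Build a representation. Group n = k² · m with k = 3 and m = 13 · 101 = 1313 (a product of primes ≡ 1 (mod 4)); a representation of m scales to one of n via (k·x)² + (k·y)² = k²(x² + y²). Each prime p ≡ 1 (mod 4) is itself a sum of two squares; find a² by testing p − a² for a perfect square:
  13: 13 − 1² = 12, 13 − 2² = 9 = 3² ⇒ 13 = 2² + 3².
  101: 101 − 1² = 100 = 10² ⇒ 101 = 1² + 10².
  Combine using the Brahmagupta–Fibonacci identity (a² + b²)(c² + d²) = (ac − bd)² + (ad + bc)² = (ac + bd)² + (ad − bc)²:
  13 · 101 = 1313: from (2² + 3²)(1² + 10²), take (2·1 − 3·10, 2·10 + 3·1) = (2 − 30, 20 + 3) = (-28, 23); dropping signs (only squares matter) gives (28, 23); check 28² + 23² = 784 + 529 = 1313 ✓.
  Scale by k = 3: (3·28, 3·23) = (84, 69).
Step 4: Order so x ≤ y and verify: 69² + 84² = 4761 + 7056 = 11817 = n. ✓

n = 11817 = 69² + 84² (one valid representation with x ≤ y).


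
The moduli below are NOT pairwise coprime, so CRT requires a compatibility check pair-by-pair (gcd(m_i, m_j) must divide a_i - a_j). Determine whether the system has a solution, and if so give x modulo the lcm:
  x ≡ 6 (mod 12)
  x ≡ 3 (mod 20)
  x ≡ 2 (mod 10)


Moduli 12, 20, 10 are not pairwise coprime, so CRT works modulo lcm(m_i) when all pairwise compatibility conditions hold.
Pairwise compatibility: gcd(m_i, m_j) must divide a_i - a_j for every pair.
Merge one congruence at a time:
  Start: x ≡ 6 (mod 12).
  Combine with x ≡ 3 (mod 20): gcd(12, 20) = 4, and 3 - 6 = -3 is NOT divisible by 4.
    ⇒ system is inconsistent (no integer solution).

No solution (the system is inconsistent).


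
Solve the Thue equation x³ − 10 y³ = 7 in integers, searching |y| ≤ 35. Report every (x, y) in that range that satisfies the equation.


The equation is x³ - 10y³ = 7. For fixed y, x³ = 10·y³ + 7, so a solution requires the RHS to be a perfect cube.
Strategy: iterate y from -35 to 35, compute RHS = 10·y³ + 7, and check whether it is a (positive or negative) perfect cube.
Check small values of y:
  y = 0: RHS = 7 is not a perfect cube.
  y = 1: RHS = 17 is not a perfect cube.
  y = -1: RHS = -3 is not a perfect cube.
  y = 2: RHS = 87 is not a perfect cube.
  y = -2: RHS = -73 is not a perfect cube.
  y = 3: RHS = 277 is not a perfect cube.
  y = -3: RHS = -263 is not a perfect cube.
Continuing the search up to |y| = 35 finds no solutions either.
No (x, y) in the scanned range satisfies the equation.

No integer solutions with |y| ≤ 35.


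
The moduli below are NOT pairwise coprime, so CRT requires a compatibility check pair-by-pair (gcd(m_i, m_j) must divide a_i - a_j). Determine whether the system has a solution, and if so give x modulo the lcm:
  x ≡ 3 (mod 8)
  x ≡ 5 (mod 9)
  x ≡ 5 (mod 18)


Moduli 8, 9, 18 are not pairwise coprime, so CRT works modulo lcm(m_i) when all pairwise compatibility conditions hold.
Pairwise compatibility: gcd(m_i, m_j) must divide a_i - a_j for every pair.
Merge one congruence at a time:
  Start: x ≡ 3 (mod 8).
  Combine with x ≡ 5 (mod 9): gcd(8, 9) = 1; 5 - 3 = 2, which IS divisible by 1, so compatible.
    Write x = 3 + 8·t and substitute into x ≡ 5 (mod 9): 8·t ≡ 5 − 3 = 2 (mod 9).
    The inverse of 8 mod 9 is 8 (since 8·8 = 64 = 7·9 + 1), so t ≡ 8·2 = 16 ≡ 7 (mod 9).
    Then x = 3 + 8·7 = 59, valid modulo lcm(8, 9) = 72: x ≡ 59 (mod 72).
  Combine with x ≡ 5 (mod 18): gcd(72, 18) = 18; 5 - 59 = -54, which IS divisible by 18, so compatible.
    Write x = 59 + 72·t and substitute into x ≡ 5 (mod 18): 72·t ≡ 5 − 59 = -54 (mod 18).
    Divide the congruence (and modulus) by g = 18: 4·t ≡ -3 (mod 1).
    Modulo 1 every t works; take t = 0.
    Then x = 59 + 72·0 = 59, valid modulo lcm(72, 18) = 72: x ≡ 59 (mod 72).
Verify: 59 mod 8 = 3, 59 mod 9 = 5, 59 mod 18 = 5.

x ≡ 59 (mod 72).


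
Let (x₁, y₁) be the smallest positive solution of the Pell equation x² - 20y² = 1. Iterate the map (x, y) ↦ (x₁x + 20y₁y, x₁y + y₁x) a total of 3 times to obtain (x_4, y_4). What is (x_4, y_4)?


Step 1: Find the fundamental solution (x₁, y₁) of x² - 20y² = 1.
  Expand √20 as a continued fraction. a₀ = ⌊√20⌋ = 4; iterate m_{k+1} = d_k·a_k − m_k, d_{k+1} = (20 − m_{k+1}²)/d_k, a_{k+1} = ⌊(a₀ + m_{k+1})/d_{k+1}⌋ (starting m₀ = 0, d₀ = 1), with convergents p_k = a_k·p_{k-1} + p_{k-2}, q_k = a_k·q_{k-1} + q_{k-2} (p₋₁ = 1, q₋₁ = 0):
  k = 0: a₀ = 4; p₀/q₀ = 4/1; p₀² − 20·q₀² = 16 − 20 = -4.
  k = 1: m = 4, d = 4, a = ⌊(4 + 4)/4⌋ = 2; p/q = (2·4 + 1)/(2·1 + 0) = 9/2; p² − 20·q² = 81 − 80 = 1.
  The first convergent with p² − 20·q² = 1 gives the fundamental solution (x₁, y₁) = (9, 2).
Step 2: Apply the recurrence (x_{n+1}, y_{n+1}) = (x₁x_n + 20y₁y_n, x₁y_n + y₁x_n) repeatedly.
  From (x_1, y_1) = (9, 2): x_2 = 9·9 + 20·2·2 = 161; y_2 = 9·2 + 2·9 = 36.
  From (x_2, y_2) = (161, 36): x_3 = 9·161 + 20·2·36 = 2889; y_3 = 9·36 + 2·161 = 646.
  From (x_3, y_3) = (2889, 646): x_4 = 9·2889 + 20·2·646 = 51841; y_4 = 9·646 + 2·2889 = 11592.
Step 3: Verify x_4² - 20·y_4² = 2687489281 - 2687489280 = 1 (should be 1). ✓

(x_1, y_1) = (9, 2); (x_4, y_4) = (51841, 11592).


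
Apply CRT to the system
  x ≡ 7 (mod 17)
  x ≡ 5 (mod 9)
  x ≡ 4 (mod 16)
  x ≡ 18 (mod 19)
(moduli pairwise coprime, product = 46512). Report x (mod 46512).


Product of moduli M = 17 · 9 · 16 · 19 = 46512.
Merge one congruence at a time:
  Start: x ≡ 7 (mod 17).
  Combine with x ≡ 5 (mod 9); new modulus lcm = 153.
    Write x = 7 + 17·t and substitute into x ≡ 5 (mod 9): 17·t ≡ 5 − 7 = -2 (mod 9).
    Reduce coefficients mod 9: 8·t ≡ 7 (mod 9).
    The inverse of 8 mod 9 is 8 (since 8·8 = 64 = 7·9 + 1), so t ≡ 8·7 = 56 ≡ 2 (mod 9).
    Then x = 7 + 17·2 = 41, valid modulo lcm(17, 9) = 153: x ≡ 41 (mod 153).
  Combine with x ≡ 4 (mod 16); new modulus lcm = 2448.
    Write x = 41 + 153·t and substitute into x ≡ 4 (mod 16): 153·t ≡ 4 − 41 = -37 (mod 16).
    Reduce coefficients mod 16: 9·t ≡ 11 (mod 16).
    The inverse of 9 mod 16 is 9 (since 9·9 = 81 = 5·16 + 1), so t ≡ 9·11 = 99 ≡ 3 (mod 16).
    Then x = 41 + 153·3 = 500, valid modulo lcm(153, 16) = 2448: x ≡ 500 (mod 2448).
  Combine with x ≡ 18 (mod 19); new modulus lcm = 46512.
    Write x = 500 + 2448·t and substitute into x ≡ 18 (mod 19): 2448·t ≡ 18 − 500 = -482 (mod 19).
    Reduce coefficients mod 19: 16·t ≡ 12 (mod 19).
    The inverse of 16 mod 19 is 6 (since 16·6 = 96 = 5·19 + 1), so t ≡ 6·12 = 72 ≡ 15 (mod 19).
    Then x = 500 + 2448·15 = 37220, valid modulo lcm(2448, 19) = 46512: x ≡ 37220 (mod 46512).
Verify against each original: 37220 mod 17 = 7, 37220 mod 9 = 5, 37220 mod 16 = 4, 37220 mod 19 = 18.

x ≡ 37220 (mod 46512).


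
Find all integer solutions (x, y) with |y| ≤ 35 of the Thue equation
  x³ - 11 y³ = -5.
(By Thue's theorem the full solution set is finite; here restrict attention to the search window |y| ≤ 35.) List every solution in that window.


The equation is x³ - 11y³ = -5. For fixed y, x³ = 11·y³ − 5, so a solution requires the RHS to be a perfect cube.
Strategy: iterate y from -35 to 35, compute RHS = 11·y³ − 5, and check whether it is a (positive or negative) perfect cube.
Check small values of y:
  y = 0: RHS = -5 is not a perfect cube.
  y = 1: RHS = 6 is not a perfect cube.
  y = -1: RHS = -16 is not a perfect cube.
  y = 2: RHS = 83 is not a perfect cube.
  y = -2: RHS = -93 is not a perfect cube.
  y = 3: RHS = 292 is not a perfect cube.
  y = -3: RHS = -302 is not a perfect cube.
Continuing the search up to |y| = 35 finds no solutions either.
No (x, y) in the scanned range satisfies the equation.

No integer solutions with |y| ≤ 35.


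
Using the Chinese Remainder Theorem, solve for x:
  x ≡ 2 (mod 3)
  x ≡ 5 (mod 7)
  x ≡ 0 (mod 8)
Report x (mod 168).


Moduli 3, 7, 8 are pairwise coprime; by CRT there is a unique solution modulo M = 3 · 7 · 8 = 168.
Solve pairwise, accumulating the modulus:
  Start with x ≡ 2 (mod 3).
  Combine with x ≡ 5 (mod 7): since gcd(3, 7) = 1, we get a unique residue mod 21.
    Write x = 2 + 3·t and substitute into x ≡ 5 (mod 7): 3·t ≡ 5 − 2 = 3 (mod 7).
    The inverse of 3 mod 7 is 5 (since 3·5 = 15 = 2·7 + 1), so t ≡ 5·3 = 15 ≡ 1 (mod 7).
    Then x = 2 + 3·1 = 5, valid modulo lcm(3, 7) = 21: x ≡ 5 (mod 21).
  Combine with x ≡ 0 (mod 8): since gcd(21, 8) = 1, we get a unique residue mod 168.
    Write x = 5 + 21·t and substitute into x ≡ 0 (mod 8): 21·t ≡ 0 − 5 = -5 (mod 8).
    Reduce coefficients mod 8: 5·t ≡ 3 (mod 8).
    The inverse of 5 mod 8 is 5 (since 5·5 = 25 = 3·8 + 1), so t ≡ 5·3 = 15 ≡ 7 (mod 8).
    Then x = 5 + 21·7 = 152, valid modulo lcm(21, 8) = 168: x ≡ 152 (mod 168).
Verify: 152 mod 3 = 2 ✓, 152 mod 7 = 5 ✓, 152 mod 8 = 0 ✓.

x ≡ 152 (mod 168).


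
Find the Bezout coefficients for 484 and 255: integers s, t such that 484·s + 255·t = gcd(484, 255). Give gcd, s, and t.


Euclidean algorithm on (484, 255) — divide until remainder is 0:
  484 = 1 · 255 + 229
  255 = 1 · 229 + 26
  229 = 8 · 26 + 21
  26 = 1 · 21 + 5
  21 = 4 · 5 + 1
  5 = 5 · 1 + 0
gcd(484, 255) = 1.
Track Bezout coefficients alongside the remainders: start with r₀ = 484 = a·1 + b·0 (s = 1, t = 0) and r₁ = 255 = a·0 + b·1 (s = 0, t = 1); each new remainder r_{k+1} = r_{k-1} − q_k·r_k inherits s_{k+1} = s_{k-1} − q_k·s_k, t_{k+1} = t_{k-1} − q_k·t_k, so r_k = a·s_k + b·t_k at every step:
  q = 1: r = 229, s = 1 − 1·0 = 1, t = 0 − 1·1 = -1  (check: 484·1 + 255·(-1) = 229)
  q = 1: r = 26, s = 0 − 1·1 = -1, t = 1 − 1·(-1) = 2  (check: 484·(-1) + 255·2 = 26)
  q = 8: r = 21, s = 1 − 8·(-1) = 9, t = -1 − 8·2 = -17  (check: 484·9 + 255·(-17) = 21)
  q = 1: r = 5, s = -1 − 1·9 = -10, t = 2 − 1·(-17) = 19  (check: 484·(-10) + 255·19 = 5)
  q = 4: r = 1, s = 9 − 4·(-10) = 49, t = -17 − 4·19 = -93  (check: 484·49 + 255·(-93) = 1)
The row with r = 1 (the gcd) gives the Bezout coefficients s = 49, t = -93.
Result: 484 · (49) + 255 · (-93) = 1.

gcd(484, 255) = 1; s = 49, t = -93 (check: 484·49 + 255·(-93) = 1).


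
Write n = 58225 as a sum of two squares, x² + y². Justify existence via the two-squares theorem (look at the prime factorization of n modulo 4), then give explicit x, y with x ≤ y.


Step 1: Factor n = 58225 = 5^2 · 17 · 137.
Step 2: Check the mod-4 condition on each prime factor: 5 ≡ 1 (mod 4), exponent 2; 17 ≡ 1 (mod 4), exponent 1; 137 ≡ 1 (mod 4), exponent 1.
All primes ≡ 3 (mod 4) appear to even exponent (or don't appear), so by the two-squares theorem n IS expressible as a sum of two squares.
Step 3: Build a representation. Group n = k² · m with k = 5 and m = 17 · 137 = 2329 (a product of primes ≡ 1 (mod 4)); a representation of m scales to one of n via (k·x)² + (k·y)² = k²(x² + y²). Each prime p ≡ 1 (mod 4) is itself a sum of two squares; find a² by testing p − a² for a perfect square:
  17: 17 − 1² = 16 = 4² ⇒ 17 = 1² + 4².
  137: 137 − 1² = 136, 137 − 2² = 133, 137 − 3² = 128, 137 − 4² = 121 = 11² ⇒ 137 = 4² + 11².
  Combine using the Brahmagupta–Fibonacci identity (a² + b²)(c² + d²) = (ac − bd)² + (ad + bc)² = (ac + bd)² + (ad − bc)²:
  17 · 137 = 2329: from (1² + 4²)(4² + 11²), take (1·4 − 4·11, 1·11 + 4·4) = (4 − 44, 11 + 16) = (-40, 27); dropping signs (only squares matter) gives (40, 27); check 40² + 27² = 1600 + 729 = 2329 ✓.
  Scale by k = 5: (5·40, 5·27) = (200, 135).
Step 4: Order so x ≤ y and verify: 135² + 200² = 18225 + 40000 = 58225 = n. ✓

n = 58225 = 135² + 200² (one valid representation with x ≤ y).


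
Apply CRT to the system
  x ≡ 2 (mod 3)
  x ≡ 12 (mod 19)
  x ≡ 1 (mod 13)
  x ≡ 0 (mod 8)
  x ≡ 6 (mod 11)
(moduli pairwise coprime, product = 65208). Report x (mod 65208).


Product of moduli M = 3 · 19 · 13 · 8 · 11 = 65208.
Merge one congruence at a time:
  Start: x ≡ 2 (mod 3).
  Combine with x ≡ 12 (mod 19); new modulus lcm = 57.
    Write x = 2 + 3·t and substitute into x ≡ 12 (mod 19): 3·t ≡ 12 − 2 = 10 (mod 19).
    The inverse of 3 mod 19 is 13 (since 3·13 = 39 = 2·19 + 1), so t ≡ 13·10 = 130 ≡ 16 (mod 19).
    Then x = 2 + 3·16 = 50, valid modulo lcm(3, 19) = 57: x ≡ 50 (mod 57).
  Combine with x ≡ 1 (mod 13); new modulus lcm = 741.
    Write x = 50 + 57·t and substitute into x ≡ 1 (mod 13): 57·t ≡ 1 − 50 = -49 (mod 13).
    Reduce coefficients mod 13: 5·t ≡ 3 (mod 13).
    The inverse of 5 mod 13 is 8 (since 5·8 = 40 = 3·13 + 1), so t ≡ 8·3 = 24 ≡ 11 (mod 13).
    Then x = 50 + 57·11 = 677, valid modulo lcm(57, 13) = 741: x ≡ 677 (mod 741).
  Combine with x ≡ 0 (mod 8); new modulus lcm = 5928.
    Write x = 677 + 741·t and substitute into x ≡ 0 (mod 8): 741·t ≡ 0 − 677 = -677 (mod 8).
    Reduce coefficients mod 8: 5·t ≡ 3 (mod 8).
    The inverse of 5 mod 8 is 5 (since 5·5 = 25 = 3·8 + 1), so t ≡ 5·3 = 15 ≡ 7 (mod 8).
    Then x = 677 + 741·7 = 5864, valid modulo lcm(741, 8) = 5928: x ≡ 5864 (mod 5928).
  Combine with x ≡ 6 (mod 11); new modulus lcm = 65208.
    Write x = 5864 + 5928·t and substitute into x ≡ 6 (mod 11): 5928·t ≡ 6 − 5864 = -5858 (mod 11).
    Reduce coefficients mod 11: 10·t ≡ 5 (mod 11).
    The inverse of 10 mod 11 is 10 (since 10·10 = 100 = 9·11 + 1), so t ≡ 10·5 = 50 ≡ 6 (mod 11).
    Then x = 5864 + 5928·6 = 41432, valid modulo lcm(5928, 11) = 65208: x ≡ 41432 (mod 65208).
Verify against each original: 41432 mod 3 = 2, 41432 mod 19 = 12, 41432 mod 13 = 1, 41432 mod 8 = 0, 41432 mod 11 = 6.

x ≡ 41432 (mod 65208).


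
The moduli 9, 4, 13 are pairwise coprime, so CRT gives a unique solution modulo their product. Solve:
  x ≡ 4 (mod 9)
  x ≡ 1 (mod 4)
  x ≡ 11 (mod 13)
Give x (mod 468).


Moduli 9, 4, 13 are pairwise coprime; by CRT there is a unique solution modulo M = 9 · 4 · 13 = 468.
Solve pairwise, accumulating the modulus:
  Start with x ≡ 4 (mod 9).
  Combine with x ≡ 1 (mod 4): since gcd(9, 4) = 1, we get a unique residue mod 36.
    Write x = 4 + 9·t and substitute into x ≡ 1 (mod 4): 9·t ≡ 1 − 4 = -3 (mod 4).
    Reduce coefficients mod 4: 1·t ≡ 1 (mod 4).
    So t ≡ 1 (mod 4).
    Then x = 4 + 9·1 = 13, valid modulo lcm(9, 4) = 36: x ≡ 13 (mod 36).
  Combine with x ≡ 11 (mod 13): since gcd(36, 13) = 1, we get a unique residue mod 468.
    Write x = 13 + 36·t and substitute into x ≡ 11 (mod 13): 36·t ≡ 11 − 13 = -2 (mod 13).
    Reduce coefficients mod 13: 10·t ≡ 11 (mod 13).
    The inverse of 10 mod 13 is 4 (since 10·4 = 40 = 3·13 + 1), so t ≡ 4·11 = 44 ≡ 5 (mod 13).
    Then x = 13 + 36·5 = 193, valid modulo lcm(36, 13) = 468: x ≡ 193 (mod 468).
Verify: 193 mod 9 = 4 ✓, 193 mod 4 = 1 ✓, 193 mod 13 = 11 ✓.

x ≡ 193 (mod 468).


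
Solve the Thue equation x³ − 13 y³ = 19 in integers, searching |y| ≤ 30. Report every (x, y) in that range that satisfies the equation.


The equation is x³ - 13y³ = 19. For fixed y, x³ = 13·y³ + 19, so a solution requires the RHS to be a perfect cube.
Strategy: iterate y from -30 to 30, compute RHS = 13·y³ + 19, and check whether it is a (positive or negative) perfect cube.
Check small values of y:
  y = 0: RHS = 19 is not a perfect cube.
  y = 1: RHS = 32 is not a perfect cube.
  y = -1: RHS = 6 is not a perfect cube.
  y = 2: RHS = 123 is not a perfect cube.
  y = -2: RHS = -85 is not a perfect cube.
  y = 3: RHS = 370 is not a perfect cube.
  y = -3: RHS = -332 is not a perfect cube.
Continuing the search up to |y| = 30 finds no solutions either.
No (x, y) in the scanned range satisfies the equation.

No integer solutions with |y| ≤ 30.


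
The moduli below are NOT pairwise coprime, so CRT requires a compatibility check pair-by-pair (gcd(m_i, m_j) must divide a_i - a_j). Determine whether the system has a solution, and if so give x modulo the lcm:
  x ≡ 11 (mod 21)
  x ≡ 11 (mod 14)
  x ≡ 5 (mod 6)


Moduli 21, 14, 6 are not pairwise coprime, so CRT works modulo lcm(m_i) when all pairwise compatibility conditions hold.
Pairwise compatibility: gcd(m_i, m_j) must divide a_i - a_j for every pair.
Merge one congruence at a time:
  Start: x ≡ 11 (mod 21).
  Combine with x ≡ 11 (mod 14): gcd(21, 14) = 7; 11 - 11 = 0, which IS divisible by 7, so compatible.
    Write x = 11 + 21·t and substitute into x ≡ 11 (mod 14): 21·t ≡ 11 − 11 = 0 (mod 14).
    Divide the congruence (and modulus) by g = 7: 3·t ≡ 0 (mod 2).
    Reduce coefficients mod 2: 1·t ≡ 0 (mod 2).
    So t ≡ 0 (mod 2).
    Then x = 11 + 21·0 = 11, valid modulo lcm(21, 14) = 42: x ≡ 11 (mod 42).
  Combine with x ≡ 5 (mod 6): gcd(42, 6) = 6; 5 - 11 = -6, which IS divisible by 6, so compatible.
    Write x = 11 + 42·t and substitute into x ≡ 5 (mod 6): 42·t ≡ 5 − 11 = -6 (mod 6).
    Divide the congruence (and modulus) by g = 6: 7·t ≡ -1 (mod 1).
    Modulo 1 every t works; take t = 0.
    Then x = 11 + 42·0 = 11, valid modulo lcm(42, 6) = 42: x ≡ 11 (mod 42).
Verify: 11 mod 21 = 11, 11 mod 14 = 11, 11 mod 6 = 5.

x ≡ 11 (mod 42).


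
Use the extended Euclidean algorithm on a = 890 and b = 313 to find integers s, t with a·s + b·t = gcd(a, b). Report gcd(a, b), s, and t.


Euclidean algorithm on (890, 313) — divide until remainder is 0:
  890 = 2 · 313 + 264
  313 = 1 · 264 + 49
  264 = 5 · 49 + 19
  49 = 2 · 19 + 11
  19 = 1 · 11 + 8
  11 = 1 · 8 + 3
  8 = 2 · 3 + 2
  3 = 1 · 2 + 1
  2 = 2 · 1 + 0
gcd(890, 313) = 1.
Track Bezout coefficients alongside the remainders: start with r₀ = 890 = a·1 + b·0 (s = 1, t = 0) and r₁ = 313 = a·0 + b·1 (s = 0, t = 1); each new remainder r_{k+1} = r_{k-1} − q_k·r_k inherits s_{k+1} = s_{k-1} − q_k·s_k, t_{k+1} = t_{k-1} − q_k·t_k, so r_k = a·s_k + b·t_k at every step:
  q = 2: r = 264, s = 1 − 2·0 = 1, t = 0 − 2·1 = -2  (check: 890·1 + 313·(-2) = 264)
  q = 1: r = 49, s = 0 − 1·1 = -1, t = 1 − 1·(-2) = 3  (check: 890·(-1) + 313·3 = 49)
  q = 5: r = 19, s = 1 − 5·(-1) = 6, t = -2 − 5·3 = -17  (check: 890·6 + 313·(-17) = 19)
  q = 2: r = 11, s = -1 − 2·6 = -13, t = 3 − 2·(-17) = 37  (check: 890·(-13) + 313·37 = 11)
  q = 1: r = 8, s = 6 − 1·(-13) = 19, t = -17 − 1·37 = -54  (check: 890·19 + 313·(-54) = 8)
  q = 1: r = 3, s = -13 − 1·19 = -32, t = 37 − 1·(-54) = 91  (check: 890·(-32) + 313·91 = 3)
  q = 2: r = 2, s = 19 − 2·(-32) = 83, t = -54 − 2·91 = -236  (check: 890·83 + 313·(-236) = 2)
  q = 1: r = 1, s = -32 − 1·83 = -115, t = 91 − 1·(-236) = 327  (check: 890·(-115) + 313·327 = 1)
The row with r = 1 (the gcd) gives the Bezout coefficients s = -115, t = 327.
Result: 890 · (-115) + 313 · (327) = 1.

gcd(890, 313) = 1; s = -115, t = 327 (check: 890·(-115) + 313·327 = 1).


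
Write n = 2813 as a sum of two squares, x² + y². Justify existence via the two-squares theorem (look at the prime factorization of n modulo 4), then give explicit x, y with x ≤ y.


Step 1: Factor n = 2813 = 29 · 97.
Step 2: Check the mod-4 condition on each prime factor: 29 ≡ 1 (mod 4), exponent 1; 97 ≡ 1 (mod 4), exponent 1.
All primes ≡ 3 (mod 4) appear to even exponent (or don't appear), so by the two-squares theorem n IS expressible as a sum of two squares.
Step 3: Build a representation. Here n = 29 · 97 is a product of primes ≡ 1 (mod 4). Each prime p ≡ 1 (mod 4) is itself a sum of two squares; find a² by testing p − a² for a perfect square:
  29: 29 − 1² = 28, 29 − 2² = 25 = 5² ⇒ 29 = 2² + 5².
  97: 97 − 1² = 96, 97 − 2² = 93, 97 − 3² = 88, 97 − 4² = 81 = 9² ⇒ 97 = 4² + 9².
  Combine using the Brahmagupta–Fibonacci identity (a² + b²)(c² + d²) = (ac − bd)² + (ad + bc)² = (ac + bd)² + (ad − bc)²:
  29 · 97 = 2813: from (2² + 5²)(4² + 9²), take (2·4 − 5·9, 2·9 + 5·4) = (8 − 45, 18 + 20) = (-37, 38); dropping signs (only squares matter) gives (37, 38); check 37² + 38² = 1369 + 1444 = 2813 ✓.
Step 4: Order so x ≤ y and verify: 37² + 38² = 1369 + 1444 = 2813 = n. ✓

n = 2813 = 37² + 38² (one valid representation with x ≤ y).


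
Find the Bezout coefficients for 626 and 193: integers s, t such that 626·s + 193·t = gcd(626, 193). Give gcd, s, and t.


Euclidean algorithm on (626, 193) — divide until remainder is 0:
  626 = 3 · 193 + 47
  193 = 4 · 47 + 5
  47 = 9 · 5 + 2
  5 = 2 · 2 + 1
  2 = 2 · 1 + 0
gcd(626, 193) = 1.
Track Bezout coefficients alongside the remainders: start with r₀ = 626 = a·1 + b·0 (s = 1, t = 0) and r₁ = 193 = a·0 + b·1 (s = 0, t = 1); each new remainder r_{k+1} = r_{k-1} − q_k·r_k inherits s_{k+1} = s_{k-1} − q_k·s_k, t_{k+1} = t_{k-1} − q_k·t_k, so r_k = a·s_k + b·t_k at every step:
  q = 3: r = 47, s = 1 − 3·0 = 1, t = 0 − 3·1 = -3  (check: 626·1 + 193·(-3) = 47)
  q = 4: r = 5, s = 0 − 4·1 = -4, t = 1 − 4·(-3) = 13  (check: 626·(-4) + 193·13 = 5)
  q = 9: r = 2, s = 1 − 9·(-4) = 37, t = -3 − 9·13 = -120  (check: 626·37 + 193·(-120) = 2)
  q = 2: r = 1, s = -4 − 2·37 = -78, t = 13 − 2·(-120) = 253  (check: 626·(-78) + 193·253 = 1)
The row with r = 1 (the gcd) gives the Bezout coefficients s = -78, t = 253.
Result: 626 · (-78) + 193 · (253) = 1.

gcd(626, 193) = 1; s = -78, t = 253 (check: 626·(-78) + 193·253 = 1).


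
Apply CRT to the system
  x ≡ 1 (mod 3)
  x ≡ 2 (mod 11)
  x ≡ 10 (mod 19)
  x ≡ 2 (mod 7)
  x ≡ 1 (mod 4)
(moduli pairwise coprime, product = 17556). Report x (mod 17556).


Product of moduli M = 3 · 11 · 19 · 7 · 4 = 17556.
Merge one congruence at a time:
  Start: x ≡ 1 (mod 3).
  Combine with x ≡ 2 (mod 11); new modulus lcm = 33.
    Write x = 1 + 3·t and substitute into x ≡ 2 (mod 11): 3·t ≡ 2 − 1 = 1 (mod 11).
    The inverse of 3 mod 11 is 4 (since 3·4 = 12 = 1·11 + 1), so t ≡ 4·1 = 4 ≡ 4 (mod 11).
    Then x = 1 + 3·4 = 13, valid modulo lcm(3, 11) = 33: x ≡ 13 (mod 33).
  Combine with x ≡ 10 (mod 19); new modulus lcm = 627.
    Write x = 13 + 33·t and substitute into x ≡ 10 (mod 19): 33·t ≡ 10 − 13 = -3 (mod 19).
    Reduce coefficients mod 19: 14·t ≡ 16 (mod 19).
    The inverse of 14 mod 19 is 15 (since 14·15 = 210 = 11·19 + 1), so t ≡ 15·16 = 240 ≡ 12 (mod 19).
    Then x = 13 + 33·12 = 409, valid modulo lcm(33, 19) = 627: x ≡ 409 (mod 627).
  Combine with x ≡ 2 (mod 7); new modulus lcm = 4389.
    Write x = 409 + 627·t and substitute into x ≡ 2 (mod 7): 627·t ≡ 2 − 409 = -407 (mod 7).
    Reduce coefficients mod 7: 4·t ≡ 6 (mod 7).
    The inverse of 4 mod 7 is 2 (since 4·2 = 8 = 1·7 + 1), so t ≡ 2·6 = 12 ≡ 5 (mod 7).
    Then x = 409 + 627·5 = 3544, valid modulo lcm(627, 7) = 4389: x ≡ 3544 (mod 4389).
  Combine with x ≡ 1 (mod 4); new modulus lcm = 17556.
    Write x = 3544 + 4389·t and substitute into x ≡ 1 (mod 4): 4389·t ≡ 1 − 3544 = -3543 (mod 4).
    Reduce coefficients mod 4: 1·t ≡ 1 (mod 4).
    So t ≡ 1 (mod 4).
    Then x = 3544 + 4389·1 = 7933, valid modulo lcm(4389, 4) = 17556: x ≡ 7933 (mod 17556).
Verify against each original: 7933 mod 3 = 1, 7933 mod 11 = 2, 7933 mod 19 = 10, 7933 mod 7 = 2, 7933 mod 4 = 1.

x ≡ 7933 (mod 17556).


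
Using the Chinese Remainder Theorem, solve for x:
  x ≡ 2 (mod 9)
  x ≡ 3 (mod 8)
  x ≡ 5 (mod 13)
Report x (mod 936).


Moduli 9, 8, 13 are pairwise coprime; by CRT there is a unique solution modulo M = 9 · 8 · 13 = 936.
Solve pairwise, accumulating the modulus:
  Start with x ≡ 2 (mod 9).
  Combine with x ≡ 3 (mod 8): since gcd(9, 8) = 1, we get a unique residue mod 72.
    Write x = 2 + 9·t and substitute into x ≡ 3 (mod 8): 9·t ≡ 3 − 2 = 1 (mod 8).
    Reduce coefficients mod 8: 1·t ≡ 1 (mod 8).
    So t ≡ 1 (mod 8).
    Then x = 2 + 9·1 = 11, valid modulo lcm(9, 8) = 72: x ≡ 11 (mod 72).
  Combine with x ≡ 5 (mod 13): since gcd(72, 13) = 1, we get a unique residue mod 936.
    Write x = 11 + 72·t and substitute into x ≡ 5 (mod 13): 72·t ≡ 5 − 11 = -6 (mod 13).
    Reduce coefficients mod 13: 7·t ≡ 7 (mod 13).
    The inverse of 7 mod 13 is 2 (since 7·2 = 14 = 1·13 + 1), so t ≡ 2·7 = 14 ≡ 1 (mod 13).
    Then x = 11 + 72·1 = 83, valid modulo lcm(72, 13) = 936: x ≡ 83 (mod 936).
Verify: 83 mod 9 = 2 ✓, 83 mod 8 = 3 ✓, 83 mod 13 = 5 ✓.

x ≡ 83 (mod 936).


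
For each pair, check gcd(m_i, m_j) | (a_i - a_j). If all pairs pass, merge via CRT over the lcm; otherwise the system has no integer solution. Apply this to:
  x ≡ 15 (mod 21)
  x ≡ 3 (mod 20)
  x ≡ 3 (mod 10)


Moduli 21, 20, 10 are not pairwise coprime, so CRT works modulo lcm(m_i) when all pairwise compatibility conditions hold.
Pairwise compatibility: gcd(m_i, m_j) must divide a_i - a_j for every pair.
Merge one congruence at a time:
  Start: x ≡ 15 (mod 21).
  Combine with x ≡ 3 (mod 20): gcd(21, 20) = 1; 3 - 15 = -12, which IS divisible by 1, so compatible.
    Write x = 15 + 21·t and substitute into x ≡ 3 (mod 20): 21·t ≡ 3 − 15 = -12 (mod 20).
    Reduce coefficients mod 20: 1·t ≡ 8 (mod 20).
    So t ≡ 8 (mod 20).
    Then x = 15 + 21·8 = 183, valid modulo lcm(21, 20) = 420: x ≡ 183 (mod 420).
  Combine with x ≡ 3 (mod 10): gcd(420, 10) = 10; 3 - 183 = -180, which IS divisible by 10, so compatible.
    Write x = 183 + 420·t and substitute into x ≡ 3 (mod 10): 420·t ≡ 3 − 183 = -180 (mod 10).
    Divide the congruence (and modulus) by g = 10: 42·t ≡ -18 (mod 1).
    Modulo 1 every t works; take t = 0.
    Then x = 183 + 420·0 = 183, valid modulo lcm(420, 10) = 420: x ≡ 183 (mod 420).
Verify: 183 mod 21 = 15, 183 mod 20 = 3, 183 mod 10 = 3.

x ≡ 183 (mod 420).


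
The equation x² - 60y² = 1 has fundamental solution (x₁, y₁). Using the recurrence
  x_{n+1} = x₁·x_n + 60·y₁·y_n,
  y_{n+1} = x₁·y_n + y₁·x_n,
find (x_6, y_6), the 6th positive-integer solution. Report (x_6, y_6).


Step 1: Find the fundamental solution (x₁, y₁) of x² - 60y² = 1.
  Expand √60 as a continued fraction. a₀ = ⌊√60⌋ = 7; iterate m_{k+1} = d_k·a_k − m_k, d_{k+1} = (60 − m_{k+1}²)/d_k, a_{k+1} = ⌊(a₀ + m_{k+1})/d_{k+1}⌋ (starting m₀ = 0, d₀ = 1), with convergents p_k = a_k·p_{k-1} + p_{k-2}, q_k = a_k·q_{k-1} + q_{k-2} (p₋₁ = 1, q₋₁ = 0):
  k = 0: a₀ = 7; p₀/q₀ = 7/1; p₀² − 60·q₀² = 49 − 60 = -11.
  k = 1: m = 7, d = 11, a = ⌊(7 + 7)/11⌋ = 1; p/q = (1·7 + 1)/(1·1 + 0) = 8/1; p² − 60·q² = 64 − 60 = 4.
  k = 2: m = 4, d = 4, a = ⌊(7 + 4)/4⌋ = 2; p/q = (2·8 + 7)/(2·1 + 1) = 23/3; p² − 60·q² = 529 − 540 = -11.
  k = 3: m = 4, d = 11, a = ⌊(7 + 4)/11⌋ = 1; p/q = (1·23 + 8)/(1·3 + 1) = 31/4; p² − 60·q² = 961 − 960 = 1.
  The first convergent with p² − 60·q² = 1 gives the fundamental solution (x₁, y₁) = (31, 4).
Step 2: Apply the recurrence (x_{n+1}, y_{n+1}) = (x₁x_n + 60y₁y_n, x₁y_n + y₁x_n) repeatedly.
  From (x_1, y_1) = (31, 4): x_2 = 31·31 + 60·4·4 = 1921; y_2 = 31·4 + 4·31 = 248.
  From (x_2, y_2) = (1921, 248): x_3 = 31·1921 + 60·4·248 = 119071; y_3 = 31·248 + 4·1921 = 15372.
  From (x_3, y_3) = (119071, 15372): x_4 = 31·119071 + 60·4·15372 = 7380481; y_4 = 31·15372 + 4·119071 = 952816.
  From (x_4, y_4) = (7380481, 952816): x_5 = 31·7380481 + 60·4·952816 = 457470751; y_5 = 31·952816 + 4·7380481 = 59059220.
  From (x_5, y_5) = (457470751, 59059220): x_6 = 31·457470751 + 60·4·59059220 = 28355806081; y_6 = 31·59059220 + 4·457470751 = 3660718824.
Step 3: Verify x_6² - 60·y_6² = 804051738503276578561 - 804051738503276578560 = 1 (should be 1). ✓

(x_1, y_1) = (31, 4); (x_6, y_6) = (28355806081, 3660718824).


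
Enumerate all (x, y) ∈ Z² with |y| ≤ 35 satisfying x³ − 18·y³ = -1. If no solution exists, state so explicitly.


The equation is x³ - 18y³ = -1. For fixed y, x³ = 18·y³ − 1, so a solution requires the RHS to be a perfect cube.
Strategy: iterate y from -35 to 35, compute RHS = 18·y³ − 1, and check whether it is a (positive or negative) perfect cube.
Check small values of y:
  y = 0: RHS = -1 = (-1)³ ⇒ x = -1 works.
  y = 1: RHS = 17 is not a perfect cube.
  y = -1: RHS = -19 is not a perfect cube.
  y = 2: RHS = 143 is not a perfect cube.
  y = -2: RHS = -145 is not a perfect cube.
  y = 3: RHS = 485 is not a perfect cube.
  y = -3: RHS = -487 is not a perfect cube.
Continuing the search up to |y| = 35 finds no further solutions beyond those listed.
Collected solutions: (-1, 0).

Solutions (with |y| ≤ 35): (-1, 0).


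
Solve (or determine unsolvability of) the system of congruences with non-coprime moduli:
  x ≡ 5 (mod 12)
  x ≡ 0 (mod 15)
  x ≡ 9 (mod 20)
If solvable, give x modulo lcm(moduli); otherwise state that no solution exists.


Moduli 12, 15, 20 are not pairwise coprime, so CRT works modulo lcm(m_i) when all pairwise compatibility conditions hold.
Pairwise compatibility: gcd(m_i, m_j) must divide a_i - a_j for every pair.
Merge one congruence at a time:
  Start: x ≡ 5 (mod 12).
  Combine with x ≡ 0 (mod 15): gcd(12, 15) = 3, and 0 - 5 = -5 is NOT divisible by 3.
    ⇒ system is inconsistent (no integer solution).

No solution (the system is inconsistent).
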